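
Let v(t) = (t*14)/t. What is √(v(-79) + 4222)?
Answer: 2*√1059 ≈ 65.085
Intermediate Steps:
v(t) = 14 (v(t) = (14*t)/t = 14)
√(v(-79) + 4222) = √(14 + 4222) = √4236 = 2*√1059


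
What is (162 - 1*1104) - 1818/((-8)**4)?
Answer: -1930125/2048 ≈ -942.44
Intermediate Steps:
(162 - 1*1104) - 1818/((-8)**4) = (162 - 1104) - 1818/4096 = -942 - 1818*1/4096 = -942 - 909/2048 = -1930125/2048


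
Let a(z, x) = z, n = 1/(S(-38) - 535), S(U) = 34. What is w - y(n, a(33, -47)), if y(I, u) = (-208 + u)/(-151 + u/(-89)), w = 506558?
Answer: 6824333801/13472 ≈ 5.0656e+5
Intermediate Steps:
n = -1/501 (n = 1/(34 - 535) = 1/(-501) = -1/501 ≈ -0.0019960)
y(I, u) = (-208 + u)/(-151 - u/89) (y(I, u) = (-208 + u)/(-151 + u*(-1/89)) = (-208 + u)/(-151 - u/89))
w - y(n, a(33, -47)) = 506558 - 89*(208 - 1*33)/(13439 + 33) = 506558 - 89*(208 - 33)/13472 = 506558 - 89*175/13472 = 506558 - 1*15575/13472 = 506558 - 15575/13472 = 6824333801/13472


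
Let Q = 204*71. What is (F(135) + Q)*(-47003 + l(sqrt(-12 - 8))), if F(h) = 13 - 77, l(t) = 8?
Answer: -677667900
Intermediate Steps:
Q = 14484
F(h) = -64
(F(135) + Q)*(-47003 + l(sqrt(-12 - 8))) = (-64 + 14484)*(-47003 + 8) = 14420*(-46995) = -677667900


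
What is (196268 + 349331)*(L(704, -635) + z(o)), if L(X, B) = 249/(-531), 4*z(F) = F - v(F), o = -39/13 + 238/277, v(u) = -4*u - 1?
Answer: -77439594065/49029 ≈ -1.5795e+6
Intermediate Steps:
v(u) = -1 - 4*u
o = -593/277 (o = -39*1/13 + 238*(1/277) = -3 + 238/277 = -593/277 ≈ -2.1408)
z(F) = 1/4 + 5*F/4 (z(F) = (F - (-1 - 4*F))/4 = (F + (1 + 4*F))/4 = (1 + 5*F)/4 = 1/4 + 5*F/4)
L(X, B) = -83/177 (L(X, B) = 249*(-1/531) = -83/177)
(196268 + 349331)*(L(704, -635) + z(o)) = (196268 + 349331)*(-83/177 + (1/4 + (5/4)*(-593/277))) = 545599*(-83/177 + (1/4 - 2965/1108)) = 545599*(-83/177 - 672/277) = 545599*(-141935/49029) = -77439594065/49029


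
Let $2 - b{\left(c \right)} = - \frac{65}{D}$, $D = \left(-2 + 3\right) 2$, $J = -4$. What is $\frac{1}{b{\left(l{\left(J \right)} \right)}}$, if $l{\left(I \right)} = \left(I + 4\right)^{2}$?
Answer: $\frac{2}{69} \approx 0.028986$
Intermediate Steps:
$l{\left(I \right)} = \left(4 + I\right)^{2}$
$D = 2$ ($D = 1 \cdot 2 = 2$)
$b{\left(c \right)} = \frac{69}{2}$ ($b{\left(c \right)} = 2 - - \frac{65}{2} = 2 + \frac{65}{2} = \frac{69}{2}$)
$\frac{1}{b{\left(l{\left(J \right)} \right)}} = \frac{1}{\frac{69}{2}} = \frac{2}{69}$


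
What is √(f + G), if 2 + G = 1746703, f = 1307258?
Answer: √3053959 ≈ 1747.6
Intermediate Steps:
G = 1746701 (G = -2 + 1746703 = 1746701)
√(f + G) = √(1307258 + 1746701) = √3053959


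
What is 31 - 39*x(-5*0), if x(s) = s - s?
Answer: 31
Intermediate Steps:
x(s) = 0
31 - 39*x(-5*0) = 31 - 39*0 = 31 + 0 = 31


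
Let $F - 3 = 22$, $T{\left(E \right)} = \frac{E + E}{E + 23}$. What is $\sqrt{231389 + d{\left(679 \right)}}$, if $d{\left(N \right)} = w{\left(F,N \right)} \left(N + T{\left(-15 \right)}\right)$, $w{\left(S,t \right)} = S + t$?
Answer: $\sqrt{706765} \approx 840.69$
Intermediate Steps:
$T{\left(E \right)} = \frac{2 E}{23 + E}$
$F = 25$ ($F = 3 + 22 = 25$)
$d{\left(N \right)} = \left(25 + N\right) \left(- \frac{15}{4} + N\right)$ ($d{\left(N \right)} = \left(25 + N\right) \left(N + 2 \left(-15\right) \frac{1}{23 - 15}\right) = \left(25 + N\right) \left(N + 2 \left(-15\right) \frac{1}{8}\right) = \left(25 + N\right) \left(N - \frac{15}{4}\right) = \left(25 + N\right) \left(- \frac{15}{4} + N\right)$)
$\sqrt{231389 + d{\left(679 \right)}} = \sqrt{231389 + \frac{\left(-15 + 4 \cdot 679\right) \left(25 + 679\right)}{4}} = \sqrt{231389 + \frac{1}{4} \left(-15 + 2716\right) 704} = \sqrt{231389 + \frac{1}{4} \cdot 2701 \cdot 704} = \sqrt{231389 + 475376} = \sqrt{706765}$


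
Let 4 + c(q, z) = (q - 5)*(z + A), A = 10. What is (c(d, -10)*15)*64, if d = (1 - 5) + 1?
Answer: -3840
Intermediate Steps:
d = -3 (d = -4 + 1 = -3)
c(q, z) = -4 + (-5 + q)*(10 + z) (c(q, z) = -4 + (q - 5)*(z + 10) = -4 + (-5 + q)*(10 + z))
(c(d, -10)*15)*64 = ((-54 - 5*(-10) + 10*(-3) - 3*(-10))*15)*64 = ((-54 + 50 - 30 + 30)*15)*64 = -4*15*64 = -60*64 = -3840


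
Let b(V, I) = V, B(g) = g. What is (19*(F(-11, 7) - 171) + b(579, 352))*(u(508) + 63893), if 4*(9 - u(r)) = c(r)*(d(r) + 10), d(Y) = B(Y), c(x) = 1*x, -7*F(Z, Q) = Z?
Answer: 34818204/7 ≈ 4.9740e+6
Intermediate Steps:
F(Z, Q) = -Z/7
c(x) = x
d(Y) = Y
u(r) = 9 - r*(10 + r)/4 (u(r) = 9 - r*(r + 10)/4 = 9 - r*(10 + r)/4)
(19*(F(-11, 7) - 171) + b(579, 352))*(u(508) + 63893) = (19*(-1/7*(-11) - 171) + 579)*((9 - 5/2*508 - 1/4*508**2) + 63893) = (19*(11/7 - 171) + 579)*((9 - 1270 - 1/4*258064) + 63893) = (19*(-1186/7) + 579)*((9 - 1270 - 64516) + 63893) = (-22534/7 + 579)*(-65777 + 63893) = -18481/7*(-1884) = 34818204/7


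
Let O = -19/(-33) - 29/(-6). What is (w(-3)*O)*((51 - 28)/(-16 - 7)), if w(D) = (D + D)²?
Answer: -2142/11 ≈ -194.73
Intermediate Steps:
w(D) = 4*D² (w(D) = (2*D)² = 4*D²)
O = 119/22 (O = -19*(-1/33) - 29*(-⅙) = 19/33 + 29/6 = 119/22 ≈ 5.4091)
(w(-3)*O)*((51 - 28)/(-16 - 7)) = ((4*(-3)²)*(119/22))*((51 - 28)/(-16 - 7)) = ((4*9)*(119/22))*(23/(-23)) = (36*(119/22))*(23*(-1/23)) = (2142/11)*(-1) = -2142/11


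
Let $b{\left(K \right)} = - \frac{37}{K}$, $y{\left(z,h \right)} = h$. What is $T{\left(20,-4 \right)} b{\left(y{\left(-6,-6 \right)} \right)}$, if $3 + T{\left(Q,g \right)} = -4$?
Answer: $- \frac{259}{6} \approx -43.167$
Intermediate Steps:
$T{\left(Q,g \right)} = -7$ ($T{\left(Q,g \right)} = -3 - 4 = -7$)
$T{\left(20,-4 \right)} b{\left(y{\left(-6,-6 \right)} \right)} = - 7 \left(- \frac{37}{-6}\right) = - 7 \left(\left(-37\right) \left(- \frac{1}{6}\right)\right) = \left(-7\right) \frac{37}{6} = - \frac{259}{6}$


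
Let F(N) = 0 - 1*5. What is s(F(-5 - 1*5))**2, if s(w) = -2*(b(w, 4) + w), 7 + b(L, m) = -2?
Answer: 784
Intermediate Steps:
b(L, m) = -9 (b(L, m) = -7 - 2 = -9)
F(N) = -5 (F(N) = 0 - 5 = -5)
s(w) = 18 - 2*w (s(w) = -2*(-9 + w) = 18 - 2*w)
s(F(-5 - 1*5))**2 = (18 - 2*(-5))**2 = (18 + 10)**2 = 28**2 = 784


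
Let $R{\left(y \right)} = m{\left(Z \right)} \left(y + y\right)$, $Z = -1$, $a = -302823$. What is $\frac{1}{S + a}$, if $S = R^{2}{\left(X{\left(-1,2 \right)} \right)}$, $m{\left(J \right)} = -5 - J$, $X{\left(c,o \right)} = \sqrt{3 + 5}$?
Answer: $- \frac{1}{302311} \approx -3.3079 \cdot 10^{-6}$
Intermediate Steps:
$X{\left(c,o \right)} = 2 \sqrt{2}$ ($X{\left(c,o \right)} = \sqrt{8} = 2 \sqrt{2}$)
$R{\left(y \right)} = - 8 y$ ($R{\left(y \right)} = \left(-5 - -1\right) \left(y + y\right) = \left(-5 + 1\right) 2 y = - 4 \cdot 2 y = - 8 y$)
$S = 512$ ($S = \left(- 8 \cdot 2 \sqrt{2}\right)^{2} = \left(- 16 \sqrt{2}\right)^{2} = 512$)
$\frac{1}{S + a} = \frac{1}{512 - 302823} = \frac{1}{-302311} = - \frac{1}{302311}$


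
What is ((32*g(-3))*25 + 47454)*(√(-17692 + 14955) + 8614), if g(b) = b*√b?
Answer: 6*(7909 - 400*I*√3)*(8614 + I*√2737) ≈ 4.0899e+8 - 3.3325e+7*I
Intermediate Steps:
g(b) = b^(3/2)
((32*g(-3))*25 + 47454)*(√(-17692 + 14955) + 8614) = ((32*(-3)^(3/2))*25 + 47454)*(√(-17692 + 14955) + 8614) = ((32*(-3*I*√3))*25 + 47454)*(√(-2737) + 8614) = (-96*I*√3*25 + 47454)*(I*√2737 + 8614) = (-2400*I*√3 + 47454)*(8614 + I*√2737) = (47454 - 2400*I*√3)*(8614 + I*√2737) = (8614 + I*√2737)*(47454 - 2400*I*√3)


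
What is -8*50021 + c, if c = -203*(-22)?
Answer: -395702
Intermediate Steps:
c = 4466
-8*50021 + c = -8*50021 + 4466 = -400168 + 4466 = -395702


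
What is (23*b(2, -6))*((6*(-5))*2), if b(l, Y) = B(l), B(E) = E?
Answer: -2760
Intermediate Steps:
b(l, Y) = l
(23*b(2, -6))*((6*(-5))*2) = (23*2)*((6*(-5))*2) = 46*(-30*2) = 46*(-60) = -2760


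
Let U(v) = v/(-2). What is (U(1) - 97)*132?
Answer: -12870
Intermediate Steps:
U(v) = -v/2 (U(v) = v*(-½) = -v/2)
(U(1) - 97)*132 = (-½*1 - 97)*132 = (-½ - 97)*132 = -195/2*132 = -12870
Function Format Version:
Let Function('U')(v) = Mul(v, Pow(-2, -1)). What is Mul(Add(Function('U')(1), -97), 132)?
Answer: -12870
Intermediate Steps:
Function('U')(v) = Mul(Rational(-1, 2), v) (Function('U')(v) = Mul(v, Rational(-1, 2)) = Mul(Rational(-1, 2), v))
Mul(Add(Function('U')(1), -97), 132) = Mul(Add(Mul(Rational(-1, 2), 1), -97), 132) = Mul(Add(Rational(-1, 2), -97), 132) = Mul(Rational(-195, 2), 132) = -12870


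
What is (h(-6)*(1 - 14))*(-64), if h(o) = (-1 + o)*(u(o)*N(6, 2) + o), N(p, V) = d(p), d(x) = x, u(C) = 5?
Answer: -139776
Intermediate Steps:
N(p, V) = p
h(o) = (-1 + o)*(30 + o) (h(o) = (-1 + o)*(5*6 + o) = (-1 + o)*(30 + o))
(h(-6)*(1 - 14))*(-64) = ((-30 + (-6)² + 29*(-6))*(1 - 14))*(-64) = ((-30 + 36 - 174)*(-13))*(-64) = -168*(-13)*(-64) = 2184*(-64) = -139776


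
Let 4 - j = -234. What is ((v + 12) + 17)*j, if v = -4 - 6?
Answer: 4522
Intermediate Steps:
v = -10
j = 238 (j = 4 - 1*(-234) = 4 + 234 = 238)
((v + 12) + 17)*j = ((-10 + 12) + 17)*238 = (2 + 17)*238 = 19*238 = 4522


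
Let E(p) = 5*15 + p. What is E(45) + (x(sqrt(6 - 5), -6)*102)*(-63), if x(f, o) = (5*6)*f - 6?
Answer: -154104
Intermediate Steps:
x(f, o) = -6 + 30*f (x(f, o) = 30*f - 6 = -6 + 30*f)
E(p) = 75 + p
E(45) + (x(sqrt(6 - 5), -6)*102)*(-63) = (75 + 45) + ((-6 + 30*sqrt(6 - 5))*102)*(-63) = 120 + ((-6 + 30*sqrt(1))*102)*(-63) = 120 + ((-6 + 30*1)*102)*(-63) = 120 + ((-6 + 30)*102)*(-63) = 120 + (24*102)*(-63) = 120 + 2448*(-63) = 120 - 154224 = -154104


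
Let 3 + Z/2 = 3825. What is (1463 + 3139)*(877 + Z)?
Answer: 39213642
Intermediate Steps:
Z = 7644 (Z = -6 + 2*3825 = -6 + 7650 = 7644)
(1463 + 3139)*(877 + Z) = (1463 + 3139)*(877 + 7644) = 4602*8521 = 39213642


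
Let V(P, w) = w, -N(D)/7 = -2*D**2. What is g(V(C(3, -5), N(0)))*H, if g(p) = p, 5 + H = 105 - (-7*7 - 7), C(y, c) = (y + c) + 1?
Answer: 0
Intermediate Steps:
C(y, c) = 1 + c + y (C(y, c) = (c + y) + 1 = 1 + c + y)
N(D) = 14*D**2 (N(D) = -(-14)*D**2 = 14*D**2)
H = 156 (H = -5 + (105 - (-7*7 - 7)) = -5 + (105 - (-49 - 7)) = -5 + (105 - 1*(-56)) = -5 + (105 + 56) = -5 + 161 = 156)
g(V(C(3, -5), N(0)))*H = (14*0**2)*156 = (14*0)*156 = 0*156 = 0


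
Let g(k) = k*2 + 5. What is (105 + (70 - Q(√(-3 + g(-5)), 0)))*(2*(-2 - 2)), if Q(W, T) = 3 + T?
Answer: -1376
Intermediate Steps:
g(k) = 5 + 2*k (g(k) = 2*k + 5 = 5 + 2*k)
(105 + (70 - Q(√(-3 + g(-5)), 0)))*(2*(-2 - 2)) = (105 + (70 - (3 + 0)))*(2*(-2 - 2)) = (105 + (70 - 1*3))*(2*(-4)) = (105 + (70 - 3))*(-8) = (105 + 67)*(-8) = 172*(-8) = -1376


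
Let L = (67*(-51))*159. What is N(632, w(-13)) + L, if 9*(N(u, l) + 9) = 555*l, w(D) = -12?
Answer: -544052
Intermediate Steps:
N(u, l) = -9 + 185*l/3 (N(u, l) = -9 + (555*l)/9 = -9 + 185*l/3)
L = -543303 (L = -3417*159 = -543303)
N(632, w(-13)) + L = (-9 + (185/3)*(-12)) - 543303 = (-9 - 740) - 543303 = -749 - 543303 = -544052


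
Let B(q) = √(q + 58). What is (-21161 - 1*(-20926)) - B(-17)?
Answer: -235 - √41 ≈ -241.40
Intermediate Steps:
B(q) = √(58 + q)
(-21161 - 1*(-20926)) - B(-17) = (-21161 - 1*(-20926)) - √(58 - 17) = (-21161 + 20926) - √41 = -235 - √41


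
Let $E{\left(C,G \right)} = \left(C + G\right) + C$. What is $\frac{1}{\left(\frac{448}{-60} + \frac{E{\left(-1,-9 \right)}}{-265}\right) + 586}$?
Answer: $\frac{795}{459967} \approx 0.0017284$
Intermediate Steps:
$E{\left(C,G \right)} = G + 2 C$
$\frac{1}{\left(\frac{448}{-60} + \frac{E{\left(-1,-9 \right)}}{-265}\right) + 586} = \frac{1}{\left(\frac{448}{-60} + \frac{-9 + 2 \left(-1\right)}{-265}\right) + 586} = \frac{1}{\left(448 \left(- \frac{1}{60}\right) + \left(-9 - 2\right) \left(- \frac{1}{265}\right)\right) + 586} = \frac{1}{\left(- \frac{112}{15} - - \frac{11}{265}\right) + 586} = \frac{1}{\left(- \frac{112}{15} + \frac{11}{265}\right) + 586} = \frac{1}{- \frac{5903}{795} + 586} = \frac{1}{\frac{459967}{795}} = \frac{795}{459967}$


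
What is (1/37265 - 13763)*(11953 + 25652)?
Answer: -3857356897074/7453 ≈ -5.1756e+8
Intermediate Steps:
(1/37265 - 13763)*(11953 + 25652) = (1/37265 - 13763)*37605 = -512878194/37265*37605 = -3857356897074/7453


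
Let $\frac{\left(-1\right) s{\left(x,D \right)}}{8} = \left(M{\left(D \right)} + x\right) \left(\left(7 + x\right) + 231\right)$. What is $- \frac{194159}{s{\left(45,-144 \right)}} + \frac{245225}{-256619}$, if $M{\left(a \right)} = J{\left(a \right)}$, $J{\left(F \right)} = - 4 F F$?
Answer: $- \frac{46074470959021}{48163110000984} \approx -0.95663$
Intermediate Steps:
$J{\left(F \right)} = - 4 F^{2}$
$M{\left(a \right)} = - 4 a^{2}$
$s{\left(x,D \right)} = - 8 \left(238 + x\right) \left(x - 4 D^{2}\right)$ ($s{\left(x,D \right)} = - 8 \left(- 4 D^{2} + x\right) \left(\left(7 + x\right) + 231\right) = - 8 \left(x - 4 D^{2}\right) \left(238 + x\right) = - 8 \left(238 + x\right) \left(x - 4 D^{2}\right)$)
$- \frac{194159}{s{\left(45,-144 \right)}} + \frac{245225}{-256619} = - \frac{194159}{\left(-1904\right) 45 - 8 \cdot 45^{2} + 7616 \left(-144\right)^{2} + 32 \cdot 45 \left(-144\right)^{2}} + \frac{245225}{-256619} = - \frac{194159}{-85680 - 16200 + 7616 \cdot 20736 + 32 \cdot 45 \cdot 20736} + 245225 \left(- \frac{1}{256619}\right) = - \frac{194159}{-85680 - 16200 + 157925376 + 29859840} - \frac{245225}{256619} = - \frac{194159}{187683336} - \frac{245225}{256619} = - \frac{46074470959021}{48163110000984}$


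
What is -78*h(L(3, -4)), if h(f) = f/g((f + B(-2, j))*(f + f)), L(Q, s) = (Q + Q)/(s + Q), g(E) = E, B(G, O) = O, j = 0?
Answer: 13/2 ≈ 6.5000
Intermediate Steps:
L(Q, s) = 2*Q/(Q + s) (L(Q, s) = (2*Q)/(Q + s) = 2*Q/(Q + s))
h(f) = 1/(2*f) (h(f) = f/(((f + 0)*(f + f))) = f/((f*(2*f))) = f/((2*f²)) = f*(1/(2*f²)) = 1/(2*f))
-78*h(L(3, -4)) = -39/(2*3/(3 - 4)) = -39/(2*3/(-1)) = -39/(2*3*(-1)) = -39/(-6) = -39*(-1)/6 = -78*(-1/12) = 13/2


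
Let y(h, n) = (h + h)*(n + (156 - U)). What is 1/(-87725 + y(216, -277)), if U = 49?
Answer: -1/161165 ≈ -6.2048e-6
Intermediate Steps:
y(h, n) = 2*h*(107 + n) (y(h, n) = (h + h)*(n + (156 - 1*49)) = (2*h)*(n + (156 - 49)) = (2*h)*(n + 107) = (2*h)*(107 + n) = 2*h*(107 + n))
1/(-87725 + y(216, -277)) = 1/(-87725 + 2*216*(107 - 277)) = 1/(-87725 + 2*216*(-170)) = 1/(-87725 - 73440) = 1/(-161165) = -1/161165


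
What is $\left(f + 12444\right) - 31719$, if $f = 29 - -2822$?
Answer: $-16424$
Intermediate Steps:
$f = 2851$ ($f = 29 + 2822 = 2851$)
$\left(f + 12444\right) - 31719 = \left(2851 + 12444\right) - 31719 = 15295 - 31719 = -16424$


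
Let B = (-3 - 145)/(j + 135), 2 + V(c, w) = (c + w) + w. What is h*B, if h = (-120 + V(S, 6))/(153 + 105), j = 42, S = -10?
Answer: 2960/7611 ≈ 0.38891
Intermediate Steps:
V(c, w) = -2 + c + 2*w (V(c, w) = -2 + ((c + w) + w) = -2 + (c + 2*w) = -2 + c + 2*w)
h = -20/43 (h = (-120 + (-2 - 10 + 2*6))/(153 + 105) = (-120 + (-2 - 10 + 12))/258 = (-120 + 0)*(1/258) = -120*1/258 = -20/43 ≈ -0.46512)
B = -148/177 (B = (-3 - 145)/(42 + 135) = -148/177 ≈ -0.83616)
h*B = -20/43*(-148/177) = 2960/7611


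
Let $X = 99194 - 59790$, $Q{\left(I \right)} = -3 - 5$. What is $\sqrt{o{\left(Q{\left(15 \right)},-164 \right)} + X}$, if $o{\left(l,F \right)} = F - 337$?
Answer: $\sqrt{38903} \approx 197.24$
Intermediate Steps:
$Q{\left(I \right)} = -8$
$o{\left(l,F \right)} = -337 + F$
$X = 39404$
$\sqrt{o{\left(Q{\left(15 \right)},-164 \right)} + X} = \sqrt{\left(-337 - 164\right) + 39404} = \sqrt{-501 + 39404} = \sqrt{38903}$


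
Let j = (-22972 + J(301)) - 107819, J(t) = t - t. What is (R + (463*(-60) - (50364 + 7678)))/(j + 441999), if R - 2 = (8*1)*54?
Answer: -21347/77802 ≈ -0.27438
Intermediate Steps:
R = 434 (R = 2 + (8*1)*54 = 2 + 8*54 = 2 + 432 = 434)
J(t) = 0
j = -130791 (j = (-22972 + 0) - 107819 = -22972 - 107819 = -130791)
(R + (463*(-60) - (50364 + 7678)))/(j + 441999) = (434 + (463*(-60) - (50364 + 7678)))/(-130791 + 441999) = (434 + (-27780 - 1*58042))/311208 = (434 + (-27780 - 58042))*(1/311208) = (434 - 85822)*(1/311208) = -85388*1/311208 = -21347/77802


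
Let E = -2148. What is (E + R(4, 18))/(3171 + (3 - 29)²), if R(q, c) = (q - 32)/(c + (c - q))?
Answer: -17191/30776 ≈ -0.55858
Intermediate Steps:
R(q, c) = (-32 + q)/(-q + 2*c)
(E + R(4, 18))/(3171 + (3 - 29)²) = (-2148 + (-32 + 4)/(-1*4 + 2*18))/(3171 + (3 - 29)²) = (-2148 - 28/(-4 + 36))/(3171 + (-26)²) = (-2148 - 28/32)/(3171 + 676) = (-2148 + (1/32)*(-28))/3847 = (-2148 - 7/8)*(1/3847) = -17191/8*1/3847 = -17191/30776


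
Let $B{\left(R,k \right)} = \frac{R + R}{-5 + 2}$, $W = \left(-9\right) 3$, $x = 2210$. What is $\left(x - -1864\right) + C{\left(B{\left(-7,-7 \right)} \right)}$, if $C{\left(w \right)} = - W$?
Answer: $4101$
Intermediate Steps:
$W = -27$
$B{\left(R,k \right)} = - \frac{2 R}{3}$ ($B{\left(R,k \right)} = \frac{2 R}{-3} = 2 R \left(- \frac{1}{3}\right) = - \frac{2 R}{3}$)
$C{\left(w \right)} = 27$ ($C{\left(w \right)} = \left(-1\right) \left(-27\right) = 27$)
$\left(x - -1864\right) + C{\left(B{\left(-7,-7 \right)} \right)} = \left(2210 - -1864\right) + 27 = \left(2210 + 1864\right) + 27 = 4074 + 27 = 4101$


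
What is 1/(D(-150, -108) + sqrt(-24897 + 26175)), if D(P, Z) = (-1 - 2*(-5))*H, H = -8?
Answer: -4/217 - sqrt(142)/1302 ≈ -0.027586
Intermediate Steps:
D(P, Z) = -72 (D(P, Z) = (-1 - 2*(-5))*(-8) = (-1 + 10)*(-8) = 9*(-8) = -72)
1/(D(-150, -108) + sqrt(-24897 + 26175)) = 1/(-72 + sqrt(-24897 + 26175)) = 1/(-72 + sqrt(1278)) = 1/(-72 + 3*sqrt(142))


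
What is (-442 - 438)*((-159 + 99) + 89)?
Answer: -25520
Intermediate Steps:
(-442 - 438)*((-159 + 99) + 89) = -880*(-60 + 89) = -880*29 = -25520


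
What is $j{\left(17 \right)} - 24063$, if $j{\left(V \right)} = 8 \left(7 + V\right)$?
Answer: $-23871$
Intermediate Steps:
$j{\left(V \right)} = 56 + 8 V$
$j{\left(17 \right)} - 24063 = \left(56 + 8 \cdot 17\right) - 24063 = \left(56 + 136\right) - 24063 = 192 - 24063 = -23871$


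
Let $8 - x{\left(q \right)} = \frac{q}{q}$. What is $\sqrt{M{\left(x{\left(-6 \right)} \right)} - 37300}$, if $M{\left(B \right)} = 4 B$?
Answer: $2 i \sqrt{9318} \approx 193.06 i$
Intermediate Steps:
$x{\left(q \right)} = 7$ ($x{\left(q \right)} = 8 - \frac{q}{q} = 8 - 1 = 7$)
$\sqrt{M{\left(x{\left(-6 \right)} \right)} - 37300} = \sqrt{4 \cdot 7 - 37300} = \sqrt{28 - 37300} = \sqrt{-37272} = 2 i \sqrt{9318}$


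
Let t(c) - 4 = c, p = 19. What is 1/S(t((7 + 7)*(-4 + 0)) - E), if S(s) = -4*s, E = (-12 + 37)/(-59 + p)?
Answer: 2/411 ≈ 0.0048662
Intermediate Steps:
E = -5/8 (E = (-12 + 37)/(-59 + 19) = 25/(-40) = 25*(-1/40) = -5/8 ≈ -0.62500)
t(c) = 4 + c
1/S(t((7 + 7)*(-4 + 0)) - E) = 1/(-4*((4 + (7 + 7)*(-4 + 0)) - 1*(-5/8))) = 1/(-4*((4 + 14*(-4)) + 5/8)) = 1/(-4*((4 - 56) + 5/8)) = 1/(-4*(-52 + 5/8)) = 1/(-4*(-411/8)) = 1/(411/2) = 2/411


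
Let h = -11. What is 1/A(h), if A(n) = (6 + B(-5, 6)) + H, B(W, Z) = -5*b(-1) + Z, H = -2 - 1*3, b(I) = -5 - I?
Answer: 1/27 ≈ 0.037037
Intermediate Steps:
H = -5 (H = -2 - 3 = -5)
B(W, Z) = 20 + Z (B(W, Z) = -5*(-5 - 1*(-1)) + Z = -5*(-5 + 1) + Z = -5*(-4) + Z = 20 + Z)
A(n) = 27 (A(n) = (6 + (20 + 6)) - 5 = (6 + 26) - 5 = 32 - 5 = 27)
1/A(h) = 1/27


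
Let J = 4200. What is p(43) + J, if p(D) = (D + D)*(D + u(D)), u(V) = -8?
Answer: 7210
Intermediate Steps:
p(D) = 2*D*(-8 + D) (p(D) = (D + D)*(D - 8) = (2*D)*(-8 + D) = 2*D*(-8 + D))
p(43) + J = 2*43*(-8 + 43) + 4200 = 2*43*35 + 4200 = 3010 + 4200 = 7210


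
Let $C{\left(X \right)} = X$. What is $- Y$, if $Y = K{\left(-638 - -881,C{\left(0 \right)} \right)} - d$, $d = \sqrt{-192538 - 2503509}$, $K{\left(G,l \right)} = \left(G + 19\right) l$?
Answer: $i \sqrt{2696047} \approx 1642.0 i$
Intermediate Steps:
$K{\left(G,l \right)} = l \left(19 + G\right)$ ($K{\left(G,l \right)} = \left(19 + G\right) l = l \left(19 + G\right)$)
$d = i \sqrt{2696047}$ ($d = \sqrt{-2696047} = i \sqrt{2696047} \approx 1642.0 i$)
$Y = - i \sqrt{2696047}$ ($Y = 0 \left(19 - -243\right) - i \sqrt{2696047} = 0 \left(19 + \left(-638 + 881\right)\right) - i \sqrt{2696047} = 0 \left(19 + 243\right) - i \sqrt{2696047} = 0 \cdot 262 - i \sqrt{2696047} = 0 - i \sqrt{2696047} = - i \sqrt{2696047} \approx - 1642.0 i$)
$- Y = - \left(-1\right) i \sqrt{2696047} = i \sqrt{2696047}$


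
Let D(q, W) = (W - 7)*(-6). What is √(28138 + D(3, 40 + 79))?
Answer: √27466 ≈ 165.73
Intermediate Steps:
D(q, W) = 42 - 6*W (D(q, W) = (-7 + W)*(-6) = 42 - 6*W)
√(28138 + D(3, 40 + 79)) = √(28138 + (42 - 6*(40 + 79))) = √(28138 + (42 - 6*119)) = √(28138 + (42 - 714)) = √(28138 - 672) = √27466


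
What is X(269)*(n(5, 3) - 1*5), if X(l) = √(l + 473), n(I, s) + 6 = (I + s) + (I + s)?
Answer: 5*√742 ≈ 136.20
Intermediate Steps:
n(I, s) = -6 + 2*I + 2*s (n(I, s) = -6 + ((I + s) + (I + s)) = -6 + (2*I + 2*s) = -6 + 2*I + 2*s)
X(l) = √(473 + l)
X(269)*(n(5, 3) - 1*5) = √(473 + 269)*((-6 + 2*5 + 2*3) - 1*5) = √742*((-6 + 10 + 6) - 5) = √742*(10 - 5) = √742*5 = 5*√742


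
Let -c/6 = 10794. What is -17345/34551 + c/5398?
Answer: -1165644637/93253149 ≈ -12.500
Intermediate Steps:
c = -64764 (c = -6*10794 = -64764)
-17345/34551 + c/5398 = -17345/34551 - 64764/5398 = -17345*1/34551 - 64764*1/5398 = -17345/34551 - 32382/2699 = -1165644637/93253149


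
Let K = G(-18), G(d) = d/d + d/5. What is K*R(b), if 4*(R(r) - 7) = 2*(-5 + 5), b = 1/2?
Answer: -91/5 ≈ -18.200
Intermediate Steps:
G(d) = 1 + d/5 (G(d) = 1 + d*(1/5) = 1 + d/5)
b = 1/2 ≈ 0.50000
R(r) = 7 (R(r) = 7 + (2*(-5 + 5))/4 = 7 + (2*0)/4 = 7 + (1/4)*0 = 7 + 0 = 7)
K = -13/5 (K = 1 + (1/5)*(-18) = 1 - 18/5 = -13/5 ≈ -2.6000)
K*R(b) = -13/5*7 = -91/5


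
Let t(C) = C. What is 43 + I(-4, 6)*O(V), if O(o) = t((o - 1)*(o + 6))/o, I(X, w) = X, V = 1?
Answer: 43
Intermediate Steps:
O(o) = (-1 + o)*(6 + o)/o (O(o) = ((o - 1)*(o + 6))/o = ((-1 + o)*(6 + o))/o = (-1 + o)*(6 + o)/o)
43 + I(-4, 6)*O(V) = 43 - 4*(5 + 1 - 6/1) = 43 - 4*(5 + 1 - 6*1) = 43 - 4*(5 + 1 - 6) = 43 - 4*0 = 43 + 0 = 43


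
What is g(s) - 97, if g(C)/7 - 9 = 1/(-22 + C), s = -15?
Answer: -1265/37 ≈ -34.189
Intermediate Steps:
g(C) = 63 + 7/(-22 + C)
g(s) - 97 = 7*(-197 + 9*(-15))/(-22 - 15) - 97 = 7*(-197 - 135)/(-37) - 97 = 7*(-1/37)*(-332) - 97 = 2324/37 - 97 = -1265/37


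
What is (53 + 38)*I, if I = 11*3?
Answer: 3003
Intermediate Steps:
I = 33
(53 + 38)*I = (53 + 38)*33 = 91*33 = 3003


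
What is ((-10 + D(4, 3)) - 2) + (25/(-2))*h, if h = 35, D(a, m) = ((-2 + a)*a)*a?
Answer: -835/2 ≈ -417.50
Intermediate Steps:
D(a, m) = a²*(-2 + a) (D(a, m) = (a*(-2 + a))*a = a²*(-2 + a))
((-10 + D(4, 3)) - 2) + (25/(-2))*h = ((-10 + 4²*(-2 + 4)) - 2) + (25/(-2))*35 = ((-10 + 16*2) - 2) + (25*(-½))*35 = ((-10 + 32) - 2) - 25/2*35 = (22 - 2) - 875/2 = 20 - 875/2 = -835/2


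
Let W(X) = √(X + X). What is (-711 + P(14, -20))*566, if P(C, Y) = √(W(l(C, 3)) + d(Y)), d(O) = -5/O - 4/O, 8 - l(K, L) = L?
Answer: -402426 + 283*√(45 + 100*√10)/5 ≈ -4.0135e+5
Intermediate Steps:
l(K, L) = 8 - L
d(O) = -9/O
W(X) = √2*√X (W(X) = √(2*X) = √2*√X)
P(C, Y) = √(√10 - 9/Y) (P(C, Y) = √(√2*√(8 - 1*3) - 9/Y) = √(√2*√(8 - 3) - 9/Y) = √(√2*√5 - 9/Y) = √(√10 - 9/Y))
(-711 + P(14, -20))*566 = (-711 + √(√10 - 9/(-20)))*566 = (-711 + √(√10 - 9*(-1/20)))*566 = (-711 + √(√10 + 9/20))*566 = (-711 + √(9/20 + √10))*566 = -402426 + 566*√(9/20 + √10)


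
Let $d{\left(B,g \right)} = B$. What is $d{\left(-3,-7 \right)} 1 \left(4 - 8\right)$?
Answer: $12$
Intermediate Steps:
$d{\left(-3,-7 \right)} 1 \left(4 - 8\right) = - 3 \cdot 1 \left(4 - 8\right) = - 3 \cdot 1 \left(-4\right) = \left(-3\right) \left(-4\right) = 12$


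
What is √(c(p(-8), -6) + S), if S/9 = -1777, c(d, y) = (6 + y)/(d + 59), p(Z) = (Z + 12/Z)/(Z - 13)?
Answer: 3*I*√1777 ≈ 126.46*I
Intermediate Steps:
p(Z) = (Z + 12/Z)/(-13 + Z)
c(d, y) = (6 + y)/(59 + d)
S = -15993 (S = 9*(-1777) = -15993)
√(c(p(-8), -6) + S) = √((6 - 6)/(59 + (12 + (-8)²)/((-8)*(-13 - 8))) - 15993) = √(0/(59 - ⅛*(12 + 64)/(-21)) - 15993) = √(0/(59 - ⅛*(-1/21)*76) - 15993) = √(0/(59 + 19/42) - 15993) = √(0/(2497/42) - 15993) = √((42/2497)*0 - 15993) = √(0 - 15993) = √(-15993) = 3*I*√1777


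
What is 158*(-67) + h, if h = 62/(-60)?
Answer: -317611/30 ≈ -10587.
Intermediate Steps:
h = -31/30 (h = 62*(-1/60) = -31/30 ≈ -1.0333)
158*(-67) + h = 158*(-67) - 31/30 = -10586 - 31/30 = -317611/30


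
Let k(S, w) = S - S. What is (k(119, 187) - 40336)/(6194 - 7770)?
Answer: 5042/197 ≈ 25.594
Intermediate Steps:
k(S, w) = 0
(k(119, 187) - 40336)/(6194 - 7770) = (0 - 40336)/(6194 - 7770) = -40336/(-1576) = -40336*(-1/1576) = 5042/197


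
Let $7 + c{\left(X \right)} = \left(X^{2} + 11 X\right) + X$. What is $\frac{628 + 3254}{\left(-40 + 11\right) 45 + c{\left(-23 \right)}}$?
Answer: $- \frac{1294}{353} \approx -3.6657$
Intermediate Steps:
$c{\left(X \right)} = -7 + X^{2} + 12 X$ ($c{\left(X \right)} = -7 + \left(\left(X^{2} + 11 X\right) + X\right) = -7 + \left(X^{2} + 12 X\right) = -7 + X^{2} + 12 X$)
$\frac{628 + 3254}{\left(-40 + 11\right) 45 + c{\left(-23 \right)}} = \frac{628 + 3254}{\left(-40 + 11\right) 45 + \left(-7 + \left(-23\right)^{2} + 12 \left(-23\right)\right)} = \frac{3882}{\left(-29\right) 45 - -246} = \frac{3882}{-1305 + 246} = \frac{3882}{-1059} = 3882 \left(- \frac{1}{1059}\right) = - \frac{1294}{353}$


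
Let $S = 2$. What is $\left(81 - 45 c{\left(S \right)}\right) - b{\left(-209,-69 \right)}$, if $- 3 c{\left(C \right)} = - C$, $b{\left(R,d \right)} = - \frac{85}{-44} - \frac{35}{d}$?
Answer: $\frac{147431}{3036} \approx 48.561$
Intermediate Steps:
$b{\left(R,d \right)} = \frac{85}{44} - \frac{35}{d}$ ($b{\left(R,d \right)} = \left(-85\right) \left(- \frac{1}{44}\right) - \frac{35}{d} = \frac{85}{44} - \frac{35}{d}$)
$c{\left(C \right)} = \frac{C}{3}$ ($c{\left(C \right)} = - \frac{\left(-1\right) C}{3} = \frac{C}{3}$)
$\left(81 - 45 c{\left(S \right)}\right) - b{\left(-209,-69 \right)} = \left(81 - 45 \cdot \frac{1}{3} \cdot 2\right) - \left(\frac{85}{44} - \frac{35}{-69}\right) = \left(81 - 30\right) - \left(\frac{85}{44} - - \frac{35}{69}\right) = \left(81 - 30\right) - \left(\frac{85}{44} + \frac{35}{69}\right) = 51 - \frac{7405}{3036} = \frac{147431}{3036}$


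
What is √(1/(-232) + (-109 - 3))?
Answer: I*√1507130/116 ≈ 10.583*I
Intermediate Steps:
√(1/(-232) + (-109 - 3)) = √(-1/232 - 112) = √(-25985/232) = I*√1507130/116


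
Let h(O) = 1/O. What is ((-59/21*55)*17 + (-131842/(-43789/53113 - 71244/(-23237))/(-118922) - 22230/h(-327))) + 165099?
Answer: 25672175387431796325077/3454423016203299 ≈ 7.4317e+6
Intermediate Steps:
((-59/21*55)*17 + (-131842/(-43789/53113 - 71244/(-23237))/(-118922) - 22230/h(-327))) + 165099 = ((-59/21*55)*17 + (-131842/(-43789/53113 - 71244/(-23237))/(-118922) - 22230/(1/(-327)))) + 165099 = ((-59*1/21*55)*17 + (-131842/(-43789*1/53113 - 71244*(-1/23237))*(-1/118922) - 22230/(-1/327))) + 165099 = (-59/21*55*17 + (-131842/(-43789/53113 + 71244/23237)*(-1/118922) - 22230*(-327))) + 165099 = (-3245/21*17 + (-131842/2766457579/1234186781*(-1/118922) + 7269210)) + 165099 = (-55165/21 + (-131842*1234186781/2766457579*(-1/118922) + 7269210)) + 165099 = (-55165/21 + (-162717653580602/2766457579*(-1/118922) + 7269210)) + 165099 = (-55165/21 + (81358826790301/164496334104919 + 7269210)) + 165099 = (-55165/21 + 1195758478197645034291/164496334104919) + 165099 = 25101853601879647863476/3454423016203299 + 165099 = 25672175387431796325077/3454423016203299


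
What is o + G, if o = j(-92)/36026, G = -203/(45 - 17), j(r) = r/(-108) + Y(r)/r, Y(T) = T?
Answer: -14104079/1945404 ≈ -7.2499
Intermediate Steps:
j(r) = 1 - r/108 (j(r) = r/(-108) + r/r = r*(-1/108) + 1 = -r/108 + 1 = 1 - r/108)
G = -29/4 (G = -203/28 = -203*1/28 = -29/4 ≈ -7.2500)
o = 25/486351 (o = (1 - 1/108*(-92))/36026 = (1 + 23/27)*(1/36026) = (50/27)*(1/36026) = 25/486351 ≈ 5.1403e-5)
o + G = 25/486351 - 29/4 = -14104079/1945404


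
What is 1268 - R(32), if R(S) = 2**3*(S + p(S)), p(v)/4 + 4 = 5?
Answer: 980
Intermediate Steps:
p(v) = 4 (p(v) = -16 + 4*5 = -16 + 20 = 4)
R(S) = 32 + 8*S (R(S) = 2**3*(S + 4) = 8*(4 + S) = 32 + 8*S)
1268 - R(32) = 1268 - (32 + 8*32) = 1268 - (32 + 256) = 1268 - 1*288 = 1268 - 288 = 980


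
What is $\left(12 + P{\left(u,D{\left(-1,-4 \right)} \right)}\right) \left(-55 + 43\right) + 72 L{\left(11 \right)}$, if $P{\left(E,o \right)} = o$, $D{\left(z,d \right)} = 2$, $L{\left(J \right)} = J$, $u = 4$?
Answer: $624$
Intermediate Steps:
$\left(12 + P{\left(u,D{\left(-1,-4 \right)} \right)}\right) \left(-55 + 43\right) + 72 L{\left(11 \right)} = \left(12 + 2\right) \left(-55 + 43\right) + 72 \cdot 11 = 14 \left(-12\right) + 792 = -168 + 792 = 624$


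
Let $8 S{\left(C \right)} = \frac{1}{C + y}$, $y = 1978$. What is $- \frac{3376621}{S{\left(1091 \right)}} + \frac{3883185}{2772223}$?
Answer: $- \frac{229825045571671431}{2772223} \approx -8.2903 \cdot 10^{10}$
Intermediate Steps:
$S{\left(C \right)} = \frac{1}{8 \left(1978 + C\right)}$ ($S{\left(C \right)} = \frac{1}{8 \left(C + 1978\right)} = \frac{1}{8 \left(1978 + C\right)}$)
$- \frac{3376621}{S{\left(1091 \right)}} + \frac{3883185}{2772223} = - \frac{3376621}{\frac{1}{8} \frac{1}{1978 + 1091}} + \frac{3883185}{2772223} = - \frac{3376621}{\frac{1}{8} \cdot \frac{1}{3069}} + 3883185 \cdot \frac{1}{2772223} = - \frac{3376621}{\frac{1}{8} \cdot \frac{1}{3069}} + \frac{3883185}{2772223} = - 3376621 \frac{1}{\frac{1}{24552}} + \frac{3883185}{2772223} = \left(-3376621\right) 24552 + \frac{3883185}{2772223} = -82902798792 + \frac{3883185}{2772223} = - \frac{229825045571671431}{2772223}$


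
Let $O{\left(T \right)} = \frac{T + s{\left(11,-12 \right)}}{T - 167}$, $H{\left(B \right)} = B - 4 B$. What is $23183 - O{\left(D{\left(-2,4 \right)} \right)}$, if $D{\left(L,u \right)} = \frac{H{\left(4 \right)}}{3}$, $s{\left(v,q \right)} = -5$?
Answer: $\frac{440476}{19} \approx 23183.0$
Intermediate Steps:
$H{\left(B \right)} = - 3 B$
$D{\left(L,u \right)} = -4$ ($D{\left(L,u \right)} = \frac{\left(-3\right) 4}{3} = \left(-12\right) \frac{1}{3} = -4$)
$O{\left(T \right)} = \frac{-5 + T}{-167 + T}$ ($O{\left(T \right)} = \frac{T - 5}{T - 167} = \frac{-5 + T}{-167 + T}$)
$23183 - O{\left(D{\left(-2,4 \right)} \right)} = 23183 - \frac{-5 - 4}{-167 - 4} = 23183 - \frac{1}{-171} \left(-9\right) = 23183 - \left(- \frac{1}{171}\right) \left(-9\right) = 23183 - \frac{1}{19} = \frac{440476}{19}$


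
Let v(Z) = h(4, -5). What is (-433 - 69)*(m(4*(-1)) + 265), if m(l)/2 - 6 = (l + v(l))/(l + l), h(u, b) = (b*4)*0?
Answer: -139556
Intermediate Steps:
h(u, b) = 0 (h(u, b) = (4*b)*0 = 0)
v(Z) = 0
m(l) = 13 (m(l) = 12 + 2*((l + 0)/(l + l)) = 12 + 2*(l/((2*l))) = 12 + 2*(l*(1/(2*l))) = 12 + 2*(½) = 12 + 1 = 13)
(-433 - 69)*(m(4*(-1)) + 265) = (-433 - 69)*(13 + 265) = -502*278 = -139556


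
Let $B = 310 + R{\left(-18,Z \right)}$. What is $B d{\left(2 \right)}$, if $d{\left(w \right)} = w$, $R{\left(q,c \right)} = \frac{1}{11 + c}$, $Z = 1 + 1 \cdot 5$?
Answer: $\frac{10542}{17} \approx 620.12$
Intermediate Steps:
$Z = 6$ ($Z = 1 + 5 = 6$)
$B = \frac{5271}{17}$ ($B = 310 + \frac{1}{11 + 6} = 310 + \frac{1}{17} = \frac{5271}{17} \approx 310.06$)
$B d{\left(2 \right)} = \frac{5271}{17} \cdot 2 = \frac{10542}{17}$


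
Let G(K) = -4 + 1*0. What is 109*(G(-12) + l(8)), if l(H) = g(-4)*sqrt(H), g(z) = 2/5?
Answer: -436 + 436*sqrt(2)/5 ≈ -312.68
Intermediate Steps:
g(z) = 2/5 (g(z) = 2*(1/5) = 2/5)
G(K) = -4 (G(K) = -4 + 0 = -4)
l(H) = 2*sqrt(H)/5
109*(G(-12) + l(8)) = 109*(-4 + 2*sqrt(8)/5) = 109*(-4 + 2*(2*sqrt(2))/5) = 109*(-4 + 4*sqrt(2)/5) = -436 + 436*sqrt(2)/5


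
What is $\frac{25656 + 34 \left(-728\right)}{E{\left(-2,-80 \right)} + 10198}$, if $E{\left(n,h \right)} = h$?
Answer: $\frac{452}{5059} \approx 0.089346$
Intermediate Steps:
$\frac{25656 + 34 \left(-728\right)}{E{\left(-2,-80 \right)} + 10198} = \frac{25656 + 34 \left(-728\right)}{-80 + 10198} = \frac{25656 - 24752}{10118} = 904 \cdot \frac{1}{10118} = \frac{452}{5059}$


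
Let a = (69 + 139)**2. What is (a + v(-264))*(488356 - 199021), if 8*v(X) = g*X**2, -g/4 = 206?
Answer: -2064527903040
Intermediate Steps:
g = -824 (g = -4*206 = -824)
a = 43264 (a = 208**2 = 43264)
v(X) = -103*X**2 (v(X) = (-824*X**2)/8 = -103*X**2)
(a + v(-264))*(488356 - 199021) = (43264 - 103*(-264)**2)*(488356 - 199021) = (43264 - 103*69696)*289335 = (43264 - 7178688)*289335 = -7135424*289335 = -2064527903040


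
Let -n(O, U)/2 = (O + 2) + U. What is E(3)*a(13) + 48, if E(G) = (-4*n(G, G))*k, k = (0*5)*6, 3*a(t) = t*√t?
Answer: 48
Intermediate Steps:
a(t) = t^(3/2)/3 (a(t) = (t*√t)/3 = t^(3/2)/3)
n(O, U) = -4 - 2*O - 2*U (n(O, U) = -2*((O + 2) + U) = -2*((2 + O) + U) = -2*(2 + O + U) = -4 - 2*O - 2*U)
k = 0 (k = 0*6 = 0)
E(G) = 0 (E(G) = -4*(-4 - 2*G - 2*G)*0 = -4*(-4 - 4*G)*0 = (16 + 16*G)*0 = 0)
E(3)*a(13) + 48 = 0*(13^(3/2)/3) + 48 = 0*((13*√13)/3) + 48 = 0*(13*√13/3) + 48 = 0 + 48 = 48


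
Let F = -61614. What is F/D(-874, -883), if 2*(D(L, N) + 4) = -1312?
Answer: 10269/110 ≈ 93.354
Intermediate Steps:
D(L, N) = -660 (D(L, N) = -4 + (½)*(-1312) = -4 - 656 = -660)
F/D(-874, -883) = -61614/(-660) = -61614*(-1/660) = 10269/110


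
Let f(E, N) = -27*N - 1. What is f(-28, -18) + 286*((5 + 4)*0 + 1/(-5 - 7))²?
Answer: 35063/72 ≈ 486.99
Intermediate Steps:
f(E, N) = -1 - 27*N
f(-28, -18) + 286*((5 + 4)*0 + 1/(-5 - 7))² = (-1 - 27*(-18)) + 286*((5 + 4)*0 + 1/(-5 - 7))² = (-1 + 486) + 286*(9*0 + 1/(-12))² = 485 + 286*(0 - 1/12)² = 485 + 286*(-1/12)² = 485 + 286*(1/144) = 485 + 143/72 = 35063/72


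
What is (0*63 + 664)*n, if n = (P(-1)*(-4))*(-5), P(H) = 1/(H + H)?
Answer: -6640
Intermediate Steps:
P(H) = 1/(2*H)
n = -10 (n = (((½)/(-1))*(-4))*(-5) = (((½)*(-1))*(-4))*(-5) = -½*(-4)*(-5) = 2*(-5) = -10)
(0*63 + 664)*n = (0*63 + 664)*(-10) = (0 + 664)*(-10) = 664*(-10) = -6640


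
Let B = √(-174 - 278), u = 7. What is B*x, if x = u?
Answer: 14*I*√113 ≈ 148.82*I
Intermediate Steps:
B = 2*I*√113 (B = √(-452) = 2*I*√113 ≈ 21.26*I)
x = 7
B*x = (2*I*√113)*7 = 14*I*√113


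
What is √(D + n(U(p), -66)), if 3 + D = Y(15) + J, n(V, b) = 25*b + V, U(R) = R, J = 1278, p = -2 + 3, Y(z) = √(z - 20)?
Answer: √(-374 + I*√5) ≈ 0.05781 + 19.339*I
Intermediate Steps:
Y(z) = √(-20 + z)
p = 1
n(V, b) = V + 25*b
D = 1275 + I*√5 (D = -3 + (√(-20 + 15) + 1278) = -3 + (√(-5) + 1278) = -3 + (I*√5 + 1278) = -3 + (1278 + I*√5) = 1275 + I*√5 ≈ 1275.0 + 2.2361*I)
√(D + n(U(p), -66)) = √((1275 + I*√5) + (1 + 25*(-66))) = √((1275 + I*√5) + (1 - 1650)) = √((1275 + I*√5) - 1649) = √(-374 + I*√5)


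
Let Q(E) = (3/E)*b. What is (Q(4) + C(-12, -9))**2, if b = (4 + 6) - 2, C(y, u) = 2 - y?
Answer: 400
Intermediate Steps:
b = 8 (b = 10 - 2 = 8)
Q(E) = 24/E (Q(E) = (3/E)*8 = 24/E)
(Q(4) + C(-12, -9))**2 = (24/4 + (2 - 1*(-12)))**2 = (24*(1/4) + (2 + 12))**2 = (6 + 14)**2 = 20**2 = 400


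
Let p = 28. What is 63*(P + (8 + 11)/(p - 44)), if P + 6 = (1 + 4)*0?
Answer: -7245/16 ≈ -452.81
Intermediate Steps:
P = -6 (P = -6 + (1 + 4)*0 = -6 + 5*0 = -6 + 0 = -6)
63*(P + (8 + 11)/(p - 44)) = 63*(-6 + (8 + 11)/(28 - 44)) = 63*(-6 + 19/(-16)) = 63*(-6 + 19*(-1/16)) = 63*(-6 - 19/16) = 63*(-115/16) = -7245/16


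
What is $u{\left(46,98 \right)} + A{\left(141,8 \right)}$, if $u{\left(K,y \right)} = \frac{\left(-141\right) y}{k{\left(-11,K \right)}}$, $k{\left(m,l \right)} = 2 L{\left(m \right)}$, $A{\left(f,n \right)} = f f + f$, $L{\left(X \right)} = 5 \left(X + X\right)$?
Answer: $\frac{2209329}{110} \approx 20085.0$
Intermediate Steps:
$L{\left(X \right)} = 10 X$ ($L{\left(X \right)} = 5 \cdot 2 X = 10 X$)
$A{\left(f,n \right)} = f + f^{2}$ ($A{\left(f,n \right)} = f^{2} + f = f + f^{2}$)
$k{\left(m,l \right)} = 20 m$ ($k{\left(m,l \right)} = 2 \cdot 10 m = 20 m$)
$u{\left(K,y \right)} = \frac{141 y}{220}$ ($u{\left(K,y \right)} = \frac{\left(-141\right) y}{20 \left(-11\right)} = \frac{\left(-141\right) y}{-220} = - 141 y \left(- \frac{1}{220}\right) = \frac{141 y}{220}$)
$u{\left(46,98 \right)} + A{\left(141,8 \right)} = \frac{141}{220} \cdot 98 + 141 \left(1 + 141\right) = \frac{6909}{110} + 141 \cdot 142 = \frac{6909}{110} + 20022 = \frac{2209329}{110}$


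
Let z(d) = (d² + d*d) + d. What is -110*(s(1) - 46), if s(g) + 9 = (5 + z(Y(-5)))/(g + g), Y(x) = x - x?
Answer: 5775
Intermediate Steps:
Y(x) = 0
z(d) = d + 2*d² (z(d) = (d² + d²) + d = 2*d² + d = d + 2*d²)
s(g) = -9 + 5/(2*g) (s(g) = -9 + (5 + 0*(1 + 2*0))/(g + g) = -9 + (5 + 0*(1 + 0))/((2*g)) = -9 + (5 + 0*1)*(1/(2*g)) = -9 + (5 + 0)*(1/(2*g)) = -9 + 5*(1/(2*g)) = -9 + 5/(2*g))
-110*(s(1) - 46) = -110*((-9 + (5/2)/1) - 46) = -110*((-9 + (5/2)*1) - 46) = -110*((-9 + 5/2) - 46) = -110*(-13/2 - 46) = -110*(-105/2) = 5775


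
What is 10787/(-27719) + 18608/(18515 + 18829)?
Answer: 7060339/64696146 ≈ 0.10913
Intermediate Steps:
10787/(-27719) + 18608/(18515 + 18829) = 10787*(-1/27719) + 18608/37344 = -10787/27719 + 18608*(1/37344) = -10787/27719 + 1163/2334 = 7060339/64696146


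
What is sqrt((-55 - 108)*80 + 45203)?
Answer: sqrt(32163) ≈ 179.34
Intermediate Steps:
sqrt((-55 - 108)*80 + 45203) = sqrt(-163*80 + 45203) = sqrt(-13040 + 45203) = sqrt(32163)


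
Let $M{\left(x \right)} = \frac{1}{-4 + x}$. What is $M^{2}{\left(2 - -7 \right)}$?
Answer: $\frac{1}{25} \approx 0.04$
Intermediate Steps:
$M^{2}{\left(2 - -7 \right)} = \left(\frac{1}{-4 + \left(2 - -7\right)}\right)^{2} = \left(\frac{1}{-4 + \left(2 + 7\right)}\right)^{2} = \left(\frac{1}{-4 + 9}\right)^{2} = \left(\frac{1}{5}\right)^{2} = \frac{1}{25}$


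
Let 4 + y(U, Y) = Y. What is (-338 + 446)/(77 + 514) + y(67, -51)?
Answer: -10799/197 ≈ -54.817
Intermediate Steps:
y(U, Y) = -4 + Y
(-338 + 446)/(77 + 514) + y(67, -51) = (-338 + 446)/(77 + 514) + (-4 - 51) = 108/591 - 55 = 108*(1/591) - 55 = 36/197 - 55 = -10799/197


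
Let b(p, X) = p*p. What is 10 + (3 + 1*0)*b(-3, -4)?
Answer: 37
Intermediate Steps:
b(p, X) = p²
10 + (3 + 1*0)*b(-3, -4) = 10 + (3 + 1*0)*(-3)² = 10 + (3 + 0)*9 = 10 + 3*9 = 10 + 27 = 37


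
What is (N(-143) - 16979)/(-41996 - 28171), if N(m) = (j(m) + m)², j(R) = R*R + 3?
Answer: -412438502/70167 ≈ -5878.0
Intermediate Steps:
j(R) = 3 + R² (j(R) = R² + 3 = 3 + R²)
N(m) = (3 + m + m²)² (N(m) = ((3 + m²) + m)² = (3 + m + m²)²)
(N(-143) - 16979)/(-41996 - 28171) = ((3 - 143 + (-143)²)² - 16979)/(-41996 - 28171) = ((3 - 143 + 20449)² - 16979)/(-70167) = (20309² - 16979)*(-1/70167) = (412455481 - 16979)*(-1/70167) = 412438502*(-1/70167) = -412438502/70167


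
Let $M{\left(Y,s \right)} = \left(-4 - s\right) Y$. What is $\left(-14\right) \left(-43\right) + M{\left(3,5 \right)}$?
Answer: $575$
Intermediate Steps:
$M{\left(Y,s \right)} = Y \left(-4 - s\right)$
$\left(-14\right) \left(-43\right) + M{\left(3,5 \right)} = \left(-14\right) \left(-43\right) - 3 \left(4 + 5\right) = 602 - 3 \cdot 9 = 602 - 27 = 575$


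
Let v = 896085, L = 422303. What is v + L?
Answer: 1318388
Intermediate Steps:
v + L = 896085 + 422303 = 1318388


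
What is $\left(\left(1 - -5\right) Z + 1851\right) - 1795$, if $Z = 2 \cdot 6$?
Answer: $128$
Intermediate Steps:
$Z = 12$
$\left(\left(1 - -5\right) Z + 1851\right) - 1795 = \left(\left(1 - -5\right) 12 + 1851\right) - 1795 = \left(\left(1 + 5\right) 12 + 1851\right) - 1795 = \left(6 \cdot 12 + 1851\right) - 1795 = \left(72 + 1851\right) - 1795 = 1923 - 1795 = 128$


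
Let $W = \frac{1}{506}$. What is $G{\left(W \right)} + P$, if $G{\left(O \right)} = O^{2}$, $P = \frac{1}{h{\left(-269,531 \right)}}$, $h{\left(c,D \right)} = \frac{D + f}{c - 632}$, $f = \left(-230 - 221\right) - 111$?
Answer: $\frac{230688467}{7937116} \approx 29.065$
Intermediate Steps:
$f = -562$ ($f = -451 - 111 = -562$)
$h{\left(c,D \right)} = \frac{-562 + D}{-632 + c}$ ($h{\left(c,D \right)} = \frac{D - 562}{c - 632} = \frac{-562 + D}{-632 + c}$)
$W = \frac{1}{506} \approx 0.0019763$
$P = \frac{901}{31}$ ($P = \frac{1}{\frac{1}{-632 - 269} \left(-562 + 531\right)} = \frac{1}{\frac{1}{-901} \left(-31\right)} = \frac{1}{\left(- \frac{1}{901}\right) \left(-31\right)} = \frac{1}{\frac{31}{901}} = \frac{901}{31} \approx 29.065$)
$G{\left(W \right)} + P = \left(\frac{1}{506}\right)^{2} + \frac{901}{31} = \frac{1}{256036} + \frac{901}{31} = \frac{230688467}{7937116}$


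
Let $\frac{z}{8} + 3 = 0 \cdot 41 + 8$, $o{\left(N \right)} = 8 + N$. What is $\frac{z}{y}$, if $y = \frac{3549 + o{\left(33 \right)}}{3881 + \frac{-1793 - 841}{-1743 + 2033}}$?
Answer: $\frac{2245712}{52055} \approx 43.141$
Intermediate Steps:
$y = \frac{260275}{280714}$ ($y = \frac{3549 + \left(8 + 33\right)}{3881 + \frac{-1793 - 841}{-1743 + 2033}} = \frac{3549 + 41}{3881 - \frac{2634}{290}} = \frac{3590}{3881 - \frac{1317}{145}} = \frac{3590}{\frac{561428}{145}} = 3590 \cdot \frac{145}{561428} = \frac{260275}{280714} \approx 0.92719$)
$z = 40$ ($z = -24 + 8 \left(0 \cdot 41 + 8\right) = -24 + 8 \left(0 + 8\right) = -24 + 8 \cdot 8 = -24 + 64 = 40$)
$\frac{z}{y} = \frac{40}{\frac{260275}{280714}} = 40 \cdot \frac{280714}{260275} = \frac{2245712}{52055}$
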